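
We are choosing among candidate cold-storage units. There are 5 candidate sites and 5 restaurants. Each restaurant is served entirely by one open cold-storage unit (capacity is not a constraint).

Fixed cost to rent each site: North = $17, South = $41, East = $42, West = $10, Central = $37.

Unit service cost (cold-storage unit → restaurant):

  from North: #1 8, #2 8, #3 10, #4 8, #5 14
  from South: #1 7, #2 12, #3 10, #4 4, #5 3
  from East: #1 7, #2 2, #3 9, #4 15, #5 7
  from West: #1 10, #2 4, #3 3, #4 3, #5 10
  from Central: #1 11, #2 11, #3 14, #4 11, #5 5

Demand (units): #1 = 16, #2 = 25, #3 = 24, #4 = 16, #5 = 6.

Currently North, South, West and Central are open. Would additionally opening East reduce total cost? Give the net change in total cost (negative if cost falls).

Current service cost with {North, South, West, Central}: 350.
Adding East: each restaurant re-picks its cheapest; new service cost 300, saving 50.
Extra fixed cost: 42. Net change = 42 − 50 = -8.
(Totals: 455 → 447.)

Yes — net change −8 (cost falls by 8).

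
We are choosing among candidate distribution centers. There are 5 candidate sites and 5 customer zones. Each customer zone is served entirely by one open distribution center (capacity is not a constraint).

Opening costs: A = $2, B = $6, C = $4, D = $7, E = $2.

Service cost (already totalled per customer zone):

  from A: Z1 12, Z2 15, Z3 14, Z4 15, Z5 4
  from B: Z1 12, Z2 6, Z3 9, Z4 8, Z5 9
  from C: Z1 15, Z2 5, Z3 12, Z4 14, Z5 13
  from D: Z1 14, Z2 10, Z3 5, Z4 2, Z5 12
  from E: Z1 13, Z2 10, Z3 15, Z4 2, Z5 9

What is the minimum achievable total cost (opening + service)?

For any fixed open set, each customer zone goes to its cheapest open site; total = fixed + service.
{A, C, D}: Z1→A 12, Z2→C 5, Z3→D 5, Z4→D 2, Z5→A 4. Service 28; fixed 13; total 41.
{A, D}: Z1→A 12, Z2→D 10, Z3→D 5, Z4→D 2, Z5→A 4. Service 33; fixed 9; total 42.
{A, B, E}: Z1→A 12, Z2→B 6, Z3→B 9, Z4→E 2, Z5→A 4. Service 33; fixed 10; total 43.
{A, B, C, D, E}: service 28 + fixed 21 = 49
No other subset beats 41.

Minimum total cost: 41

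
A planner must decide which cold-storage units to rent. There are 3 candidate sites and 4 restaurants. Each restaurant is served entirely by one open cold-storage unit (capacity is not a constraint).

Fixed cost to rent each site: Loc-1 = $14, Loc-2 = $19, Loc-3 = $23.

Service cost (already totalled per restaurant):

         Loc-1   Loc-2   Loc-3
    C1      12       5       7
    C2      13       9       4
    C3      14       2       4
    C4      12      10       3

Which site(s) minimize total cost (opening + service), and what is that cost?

For any fixed open set, each restaurant goes to its cheapest open site; total = fixed + service.
{Loc-3}: C1→Loc-3 7, C2→Loc-3 4, C3→Loc-3 4, C4→Loc-3 3. Service 18; fixed 23; total 41.
{Loc-2}: C1→Loc-2 5, C2→Loc-2 9, C3→Loc-2 2, C4→Loc-2 10. Service 26; fixed 19; total 45.
{Loc-1, Loc-3}: service 18 + fixed 37 = 55
{Loc-1, Loc-2, Loc-3}: service 14 + fixed 56 = 70
No other subset beats 41.

Open Loc-3 only; minimum total cost 41.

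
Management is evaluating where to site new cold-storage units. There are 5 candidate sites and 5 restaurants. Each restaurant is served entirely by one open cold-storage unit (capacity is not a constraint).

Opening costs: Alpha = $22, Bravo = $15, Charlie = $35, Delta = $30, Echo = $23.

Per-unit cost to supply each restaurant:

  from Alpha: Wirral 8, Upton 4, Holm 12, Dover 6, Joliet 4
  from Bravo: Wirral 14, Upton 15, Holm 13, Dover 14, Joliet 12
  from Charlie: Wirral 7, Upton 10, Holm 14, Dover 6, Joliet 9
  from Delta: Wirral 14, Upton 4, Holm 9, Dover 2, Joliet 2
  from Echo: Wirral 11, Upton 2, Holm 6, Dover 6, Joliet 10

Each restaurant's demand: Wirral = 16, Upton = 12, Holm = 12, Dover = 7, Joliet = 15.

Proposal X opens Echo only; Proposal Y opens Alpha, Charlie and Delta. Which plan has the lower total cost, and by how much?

Proposal Y is cheaper by 88.

Proposal X: {Echo}: Wirral→Echo 11·16=176, Upton→Echo 2·12=24, Holm→Echo 6·12=72, Dover→Echo 6·7=42, Joliet→Echo 10·15=150. Service 464; fixed 23; total 487.
Proposal Y: {Alpha, Charlie, Delta}: Wirral→Charlie 7·16=112, Upton→Alpha 4·12=48, Holm→Delta 9·12=108, Dover→Delta 2·7=14, Joliet→Delta 2·15=30. Service 312; fixed 87; total 399.
Difference: |487 − 399| = 88.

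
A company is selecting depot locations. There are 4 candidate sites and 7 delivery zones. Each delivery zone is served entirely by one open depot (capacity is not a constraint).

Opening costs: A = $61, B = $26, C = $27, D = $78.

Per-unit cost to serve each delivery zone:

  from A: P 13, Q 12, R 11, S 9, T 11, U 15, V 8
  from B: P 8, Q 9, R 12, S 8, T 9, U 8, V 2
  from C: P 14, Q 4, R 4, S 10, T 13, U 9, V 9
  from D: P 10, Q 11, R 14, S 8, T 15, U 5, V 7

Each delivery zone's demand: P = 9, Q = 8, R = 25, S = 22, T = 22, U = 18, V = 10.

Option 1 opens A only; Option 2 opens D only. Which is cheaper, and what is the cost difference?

Option 2 is cheaper by 67.

Option 1: {A}: P→A 13·9=117, Q→A 12·8=96, R→A 11·25=275, S→A 9·22=198, T→A 11·22=242, U→A 15·18=270, V→A 8·10=80. Service 1278; fixed 61; total 1339.
Option 2: {D}: P→D 10·9=90, Q→D 11·8=88, R→D 14·25=350, S→D 8·22=176, T→D 15·22=330, U→D 5·18=90, V→D 7·10=70. Service 1194; fixed 78; total 1272.
Difference: |1339 − 1272| = 67.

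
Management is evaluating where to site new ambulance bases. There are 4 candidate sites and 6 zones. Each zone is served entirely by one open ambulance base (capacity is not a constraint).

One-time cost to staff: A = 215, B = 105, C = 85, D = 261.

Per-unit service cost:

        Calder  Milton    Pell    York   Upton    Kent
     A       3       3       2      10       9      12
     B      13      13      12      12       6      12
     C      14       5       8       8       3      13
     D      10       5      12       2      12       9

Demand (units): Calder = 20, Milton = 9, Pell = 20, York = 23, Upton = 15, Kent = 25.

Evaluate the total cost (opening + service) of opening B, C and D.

Total cost: 1172

Each zone is assigned to its cheapest site among the open ones.
{B, C, D}: Calder→D 10·20=200, Milton→C 5·9=45, Pell→C 8·20=160, York→D 2·23=46, Upton→C 3·15=45, Kent→D 9·25=225. Service 721; fixed 451; total 1172.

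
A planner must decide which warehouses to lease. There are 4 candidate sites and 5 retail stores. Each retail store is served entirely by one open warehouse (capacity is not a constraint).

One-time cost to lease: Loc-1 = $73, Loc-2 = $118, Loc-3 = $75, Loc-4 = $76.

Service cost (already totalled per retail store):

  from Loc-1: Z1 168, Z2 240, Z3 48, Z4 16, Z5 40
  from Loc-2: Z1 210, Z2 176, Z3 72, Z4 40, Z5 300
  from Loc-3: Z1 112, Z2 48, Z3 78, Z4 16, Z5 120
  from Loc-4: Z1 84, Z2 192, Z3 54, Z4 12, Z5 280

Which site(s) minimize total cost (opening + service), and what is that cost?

Open Loc-1 and Loc-3; minimum total cost 412.

For any fixed open set, each retail store goes to its cheapest open site; total = fixed + service.
{Loc-1, Loc-3}: Z1→Loc-3 112, Z2→Loc-3 48, Z3→Loc-1 48, Z4→Loc-1 16, Z5→Loc-1 40. Service 264; fixed 148; total 412.
{Loc-3}: Z1→Loc-3 112, Z2→Loc-3 48, Z3→Loc-3 78, Z4→Loc-3 16, Z5→Loc-3 120. Service 374; fixed 75; total 449.
{Loc-1, Loc-3, Loc-4}: service 232 + fixed 224 = 456
{Loc-1, Loc-2, Loc-3, Loc-4}: service 232 + fixed 342 = 574
(All 15 nonempty subsets were checked; Loc-1 and Loc-3 is lowest.)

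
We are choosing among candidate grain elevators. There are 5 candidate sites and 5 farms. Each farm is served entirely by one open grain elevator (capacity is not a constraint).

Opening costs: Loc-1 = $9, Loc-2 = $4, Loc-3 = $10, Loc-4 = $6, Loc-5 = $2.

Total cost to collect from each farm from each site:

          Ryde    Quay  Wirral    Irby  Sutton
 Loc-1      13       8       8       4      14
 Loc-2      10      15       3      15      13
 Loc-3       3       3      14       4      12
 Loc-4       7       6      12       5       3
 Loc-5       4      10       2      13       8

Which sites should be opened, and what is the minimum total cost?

Open Loc-4 and Loc-5; minimum total cost 28.

For any fixed open set, each farm goes to its cheapest open site; total = fixed + service.
{Loc-4, Loc-5}: Ryde→Loc-5 4, Quay→Loc-4 6, Wirral→Loc-5 2, Irby→Loc-4 5, Sutton→Loc-4 3. Service 20; fixed 8; total 28.
{Loc-2, Loc-4, Loc-5}: service 20 + fixed 12 = 32
{Loc-3, Loc-5}: service 20 + fixed 12 = 32
{Loc-1, Loc-2, Loc-3, Loc-4, Loc-5}: service 15 + fixed 31 = 46
No other subset beats 28.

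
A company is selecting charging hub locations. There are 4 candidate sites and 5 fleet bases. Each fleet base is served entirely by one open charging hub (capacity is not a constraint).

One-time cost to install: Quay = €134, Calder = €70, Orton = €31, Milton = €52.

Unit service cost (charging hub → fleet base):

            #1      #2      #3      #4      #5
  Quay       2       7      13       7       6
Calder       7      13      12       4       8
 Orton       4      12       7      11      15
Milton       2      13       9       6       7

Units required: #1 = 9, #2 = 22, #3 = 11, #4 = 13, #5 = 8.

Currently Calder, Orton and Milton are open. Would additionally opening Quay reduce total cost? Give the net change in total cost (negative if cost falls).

Current service cost with {Calder, Orton, Milton}: 467.
Adding Quay: each fleet base re-picks its cheapest; new service cost 349, saving 118.
Extra fixed cost: 134. Net change = 134 − 118 = 16.
(Totals: 620 → 636.)

No — net change +16 (cost rises by 16).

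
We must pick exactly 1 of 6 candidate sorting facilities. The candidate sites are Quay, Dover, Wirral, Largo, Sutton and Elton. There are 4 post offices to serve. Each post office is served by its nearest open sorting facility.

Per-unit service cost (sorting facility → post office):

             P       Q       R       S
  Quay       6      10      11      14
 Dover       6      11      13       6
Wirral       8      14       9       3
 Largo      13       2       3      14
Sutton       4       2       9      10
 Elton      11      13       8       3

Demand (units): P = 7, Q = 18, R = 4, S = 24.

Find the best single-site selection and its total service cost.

With exactly 1 open, each post office uses its cheapest among the chosen.
{Sutton}: P→Sutton 4·7=28, Q→Sutton 2·18=36, R→Sutton 9·4=36, S→Sutton 10·24=240. Service cost 340.
{Elton}: service cost 415
{Wirral}: service cost 416
Among all 6 size-1 choices, {Sutton} is lowest.

Choose Sutton only; total service cost 340.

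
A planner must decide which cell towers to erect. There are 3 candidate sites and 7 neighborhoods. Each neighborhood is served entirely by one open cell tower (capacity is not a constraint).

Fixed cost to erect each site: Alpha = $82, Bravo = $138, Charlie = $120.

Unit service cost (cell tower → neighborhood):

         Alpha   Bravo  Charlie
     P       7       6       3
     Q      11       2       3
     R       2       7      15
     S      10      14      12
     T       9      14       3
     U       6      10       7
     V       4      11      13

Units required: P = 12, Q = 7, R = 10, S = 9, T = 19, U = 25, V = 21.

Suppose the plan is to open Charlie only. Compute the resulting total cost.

Each neighborhood is assigned to its cheapest site among the open ones.
{Charlie}: P→Charlie 3·12=36, Q→Charlie 3·7=21, R→Charlie 15·10=150, S→Charlie 12·9=108, T→Charlie 3·19=57, U→Charlie 7·25=175, V→Charlie 13·21=273. Service 820; fixed 120; total 940.

Total cost: 940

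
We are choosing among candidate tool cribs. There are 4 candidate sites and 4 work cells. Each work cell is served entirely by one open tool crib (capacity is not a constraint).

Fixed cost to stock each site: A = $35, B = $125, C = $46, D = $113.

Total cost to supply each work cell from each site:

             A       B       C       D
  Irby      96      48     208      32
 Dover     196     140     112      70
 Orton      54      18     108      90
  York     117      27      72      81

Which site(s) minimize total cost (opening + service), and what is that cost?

Open B only; minimum total cost 358.

For any fixed open set, each work cell goes to its cheapest open site; total = fixed + service.
{B}: Irby→B 48, Dover→B 140, Orton→B 18, York→B 27. Service 233; fixed 125; total 358.
{B, C}: service 205 + fixed 171 = 376
{A, D}: Irby→D 32, Dover→D 70, Orton→A 54, York→D 81. Service 237; fixed 148; total 385.
{A, B, C, D}: Irby→D 32, Dover→D 70, Orton→B 18, York→B 27. Service 147; fixed 319; total 466.
No other subset beats 358.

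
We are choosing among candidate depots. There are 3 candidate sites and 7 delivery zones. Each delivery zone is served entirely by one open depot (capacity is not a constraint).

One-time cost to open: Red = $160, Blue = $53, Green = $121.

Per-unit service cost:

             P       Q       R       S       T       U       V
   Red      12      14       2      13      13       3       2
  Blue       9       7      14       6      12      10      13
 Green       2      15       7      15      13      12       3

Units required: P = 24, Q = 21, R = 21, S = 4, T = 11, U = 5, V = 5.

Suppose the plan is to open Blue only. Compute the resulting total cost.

Total cost: 981

Each delivery zone is assigned to its cheapest site among the open ones.
{Blue}: P→Blue 9·24=216, Q→Blue 7·21=147, R→Blue 14·21=294, S→Blue 6·4=24, T→Blue 12·11=132, U→Blue 10·5=50, V→Blue 13·5=65. Service 928; fixed 53; total 981.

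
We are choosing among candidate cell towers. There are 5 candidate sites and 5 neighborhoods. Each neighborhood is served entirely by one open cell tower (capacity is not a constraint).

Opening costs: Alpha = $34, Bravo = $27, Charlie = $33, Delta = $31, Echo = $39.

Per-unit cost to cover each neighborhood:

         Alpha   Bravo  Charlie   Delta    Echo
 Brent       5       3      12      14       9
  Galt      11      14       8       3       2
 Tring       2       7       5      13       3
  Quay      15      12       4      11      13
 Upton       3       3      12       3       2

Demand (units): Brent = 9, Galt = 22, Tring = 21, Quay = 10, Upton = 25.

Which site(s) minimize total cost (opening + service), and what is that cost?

Open Bravo, Charlie and Echo; minimum total cost 323.

For any fixed open set, each neighborhood goes to its cheapest open site; total = fixed + service.
{Bravo, Charlie, Echo}: Brent→Bravo 3·9=27, Galt→Echo 2·22=44, Tring→Echo 3·21=63, Quay→Charlie 4·10=40, Upton→Echo 2·25=50. Service 224; fixed 99; total 323.
{Alpha, Charlie, Echo}: service 221 + fixed 106 = 327
{Alpha, Bravo, Charlie, Echo}: service 203 + fixed 133 = 336
{Alpha, Bravo, Charlie, Delta, Echo}: service 203 + fixed 164 = 367
No other subset beats 323.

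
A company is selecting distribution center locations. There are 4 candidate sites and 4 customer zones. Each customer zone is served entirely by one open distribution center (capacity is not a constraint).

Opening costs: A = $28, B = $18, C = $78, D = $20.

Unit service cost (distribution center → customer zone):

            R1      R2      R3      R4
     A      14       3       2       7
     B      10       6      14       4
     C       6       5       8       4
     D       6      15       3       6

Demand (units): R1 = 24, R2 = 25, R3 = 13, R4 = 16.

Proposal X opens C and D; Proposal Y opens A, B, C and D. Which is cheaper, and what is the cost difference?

Proposal Y is cheaper by 17.

Proposal X: {C, D}: R1→C 6·24=144, R2→C 5·25=125, R3→D 3·13=39, R4→C 4·16=64. Service 372; fixed 98; total 470.
Proposal Y: {A, B, C, D}: R1→C 6·24=144, R2→A 3·25=75, R3→A 2·13=26, R4→B 4·16=64. Service 309; fixed 144; total 453.
Difference: |470 − 453| = 17.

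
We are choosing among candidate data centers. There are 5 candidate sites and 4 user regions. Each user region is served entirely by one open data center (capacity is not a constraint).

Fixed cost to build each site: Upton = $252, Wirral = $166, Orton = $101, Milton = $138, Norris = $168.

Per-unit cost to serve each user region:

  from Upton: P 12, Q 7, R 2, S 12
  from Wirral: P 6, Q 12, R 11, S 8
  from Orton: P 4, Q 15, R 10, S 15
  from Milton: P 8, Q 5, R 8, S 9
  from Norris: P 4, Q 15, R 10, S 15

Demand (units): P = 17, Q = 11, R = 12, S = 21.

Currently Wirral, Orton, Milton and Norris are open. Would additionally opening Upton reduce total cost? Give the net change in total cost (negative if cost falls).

Current service cost with {Wirral, Orton, Milton, Norris}: 387.
Adding Upton: each user region re-picks its cheapest; new service cost 315, saving 72.
Extra fixed cost: 252. Net change = 252 − 72 = 180.
(Totals: 960 → 1140.)

No — net change +180 (cost rises by 180).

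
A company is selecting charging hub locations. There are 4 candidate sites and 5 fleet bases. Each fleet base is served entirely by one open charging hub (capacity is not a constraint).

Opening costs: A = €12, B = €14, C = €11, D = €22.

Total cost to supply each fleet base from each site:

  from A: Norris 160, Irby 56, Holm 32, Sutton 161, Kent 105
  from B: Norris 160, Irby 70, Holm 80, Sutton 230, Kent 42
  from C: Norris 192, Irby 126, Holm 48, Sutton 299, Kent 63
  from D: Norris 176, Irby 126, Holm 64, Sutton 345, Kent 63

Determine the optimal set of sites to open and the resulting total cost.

For any fixed open set, each fleet base goes to its cheapest open site; total = fixed + service.
{A, B}: Norris→A 160, Irby→A 56, Holm→A 32, Sutton→A 161, Kent→B 42. Service 451; fixed 26; total 477.
{A, B, C}: service 451 + fixed 37 = 488
{A, C}: service 472 + fixed 23 = 495
{A, B, C, D}: service 451 + fixed 59 = 510
No other subset beats 477.

Open A and B; minimum total cost 477.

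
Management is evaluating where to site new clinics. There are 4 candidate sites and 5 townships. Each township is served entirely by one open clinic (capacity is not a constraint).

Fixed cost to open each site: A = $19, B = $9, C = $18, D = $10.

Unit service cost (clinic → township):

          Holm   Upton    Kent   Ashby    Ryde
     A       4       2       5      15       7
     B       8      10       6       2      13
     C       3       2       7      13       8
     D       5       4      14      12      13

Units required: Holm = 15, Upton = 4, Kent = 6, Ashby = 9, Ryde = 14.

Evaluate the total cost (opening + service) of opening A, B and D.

Total cost: 252

Each township is assigned to its cheapest site among the open ones.
{A, B, D}: Holm→A 4·15=60, Upton→A 2·4=8, Kent→A 5·6=30, Ashby→B 2·9=18, Ryde→A 7·14=98. Service 214; fixed 38; total 252.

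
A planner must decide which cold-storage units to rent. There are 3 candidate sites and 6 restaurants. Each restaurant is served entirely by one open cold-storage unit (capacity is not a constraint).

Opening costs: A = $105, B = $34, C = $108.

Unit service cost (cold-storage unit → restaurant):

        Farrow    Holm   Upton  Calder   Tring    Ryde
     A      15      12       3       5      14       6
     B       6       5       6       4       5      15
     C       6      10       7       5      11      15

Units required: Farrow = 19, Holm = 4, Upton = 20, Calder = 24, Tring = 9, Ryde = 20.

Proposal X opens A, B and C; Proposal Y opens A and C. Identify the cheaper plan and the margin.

Proposal X: {A, B, C}: Farrow→B 6·19=114, Holm→B 5·4=20, Upton→A 3·20=60, Calder→B 4·24=96, Tring→B 5·9=45, Ryde→A 6·20=120. Service 455; fixed 247; total 702.
Proposal Y: {A, C}: Farrow→C 6·19=114, Holm→C 10·4=40, Upton→A 3·20=60, Calder→A 5·24=120, Tring→C 11·9=99, Ryde→A 6·20=120. Service 553; fixed 213; total 766.
Difference: |702 − 766| = 64.

Proposal X is cheaper by 64.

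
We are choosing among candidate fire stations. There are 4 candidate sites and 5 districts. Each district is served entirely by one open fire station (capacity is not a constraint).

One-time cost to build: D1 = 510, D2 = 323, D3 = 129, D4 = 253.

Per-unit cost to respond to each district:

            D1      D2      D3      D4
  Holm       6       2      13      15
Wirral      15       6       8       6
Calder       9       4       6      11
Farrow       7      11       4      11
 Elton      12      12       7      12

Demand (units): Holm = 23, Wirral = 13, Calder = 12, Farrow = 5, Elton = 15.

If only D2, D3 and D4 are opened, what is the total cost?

Total cost: 1002

Each district is assigned to its cheapest site among the open ones.
{D2, D3, D4}: Holm→D2 2·23=46, Wirral→D2 6·13=78, Calder→D2 4·12=48, Farrow→D3 4·5=20, Elton→D3 7·15=105. Service 297; fixed 705; total 1002.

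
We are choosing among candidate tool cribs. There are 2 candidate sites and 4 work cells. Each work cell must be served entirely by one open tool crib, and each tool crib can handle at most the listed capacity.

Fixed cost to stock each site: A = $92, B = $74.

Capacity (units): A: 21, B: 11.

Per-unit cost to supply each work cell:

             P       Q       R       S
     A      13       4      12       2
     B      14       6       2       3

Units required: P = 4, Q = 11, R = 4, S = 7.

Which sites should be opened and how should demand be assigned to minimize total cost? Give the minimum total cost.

Minimum total cost: 288

Open {A, B}: P→B 14·4=56, Q→A 4·11=44, R→B 2·4=8, S→A 2·7=14.
Loads: A carries 18/21, B carries 8/11. Service 122; fixed 166; total 288.
Next best feasible plan costs 291.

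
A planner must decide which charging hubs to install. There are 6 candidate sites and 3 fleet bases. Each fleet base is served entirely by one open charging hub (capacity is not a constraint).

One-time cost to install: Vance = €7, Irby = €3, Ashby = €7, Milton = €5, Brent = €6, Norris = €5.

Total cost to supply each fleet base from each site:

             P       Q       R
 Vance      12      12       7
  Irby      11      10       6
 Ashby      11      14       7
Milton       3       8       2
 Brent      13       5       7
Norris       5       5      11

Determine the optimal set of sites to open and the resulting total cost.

Open Milton only; minimum total cost 18.

For any fixed open set, each fleet base goes to its cheapest open site; total = fixed + service.
{Milton}: P→Milton 3, Q→Milton 8, R→Milton 2. Service 13; fixed 5; total 18.
{Milton, Norris}: service 10 + fixed 10 = 20
{Irby, Milton}: P→Milton 3, Q→Milton 8, R→Milton 2. Service 13; fixed 8; total 21.
{Vance, Irby, Ashby, Milton, Brent, Norris}: P→Milton 3, Q→Brent 5, R→Milton 2. Service 10; fixed 33; total 43.
No other subset beats 18.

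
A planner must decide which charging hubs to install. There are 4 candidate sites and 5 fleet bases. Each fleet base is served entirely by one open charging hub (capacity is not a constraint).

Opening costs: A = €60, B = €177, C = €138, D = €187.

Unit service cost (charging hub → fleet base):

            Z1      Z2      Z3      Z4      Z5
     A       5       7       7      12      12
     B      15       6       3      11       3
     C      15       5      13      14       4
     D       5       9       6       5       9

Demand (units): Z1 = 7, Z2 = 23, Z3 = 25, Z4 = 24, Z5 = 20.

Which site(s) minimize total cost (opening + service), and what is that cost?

For any fixed open set, each fleet base goes to its cheapest open site; total = fixed + service.
{B, D}: Z1→D 5·7=35, Z2→B 6·23=138, Z3→B 3·25=75, Z4→D 5·24=120, Z5→B 3·20=60. Service 428; fixed 364; total 792.
{A, B}: service 572 + fixed 237 = 809
{B}: service 642 + fixed 177 = 819
{A, B, C, D}: Z1→A 5·7=35, Z2→C 5·23=115, Z3→B 3·25=75, Z4→D 5·24=120, Z5→B 3·20=60. Service 405; fixed 562; total 967.
No other subset beats 792.

Open B and D; minimum total cost 792.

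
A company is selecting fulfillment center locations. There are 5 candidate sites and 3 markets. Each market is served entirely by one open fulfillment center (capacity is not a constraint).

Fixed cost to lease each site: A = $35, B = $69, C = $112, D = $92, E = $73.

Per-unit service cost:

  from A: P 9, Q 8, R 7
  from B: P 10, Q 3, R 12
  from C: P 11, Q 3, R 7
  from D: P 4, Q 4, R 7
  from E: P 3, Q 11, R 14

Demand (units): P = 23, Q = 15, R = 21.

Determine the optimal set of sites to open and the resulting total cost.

Open D only; minimum total cost 391.

For any fixed open set, each market goes to its cheapest open site; total = fixed + service.
{D}: P→D 4·23=92, Q→D 4·15=60, R→D 7·21=147. Service 299; fixed 92; total 391.
{A, D}: P→D 4·23=92, Q→D 4·15=60, R→A 7·21=147. Service 299; fixed 127; total 426.
{A, B, E}: P→E 3·23=69, Q→B 3·15=45, R→A 7·21=147. Service 261; fixed 177; total 438.
{A, B, C, D, E}: P→E 3·23=69, Q→B 3·15=45, R→A 7·21=147. Service 261; fixed 381; total 642.
No other subset beats 391.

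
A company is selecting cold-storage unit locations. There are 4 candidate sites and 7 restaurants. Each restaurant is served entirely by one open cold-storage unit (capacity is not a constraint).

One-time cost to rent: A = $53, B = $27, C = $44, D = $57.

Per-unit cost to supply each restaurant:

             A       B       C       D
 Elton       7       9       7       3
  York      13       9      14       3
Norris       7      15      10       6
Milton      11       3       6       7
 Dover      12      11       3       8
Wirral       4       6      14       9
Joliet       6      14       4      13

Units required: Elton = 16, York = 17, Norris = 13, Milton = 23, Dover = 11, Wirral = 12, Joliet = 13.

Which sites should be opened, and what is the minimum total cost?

Open B, C and D; minimum total cost 531.

For any fixed open set, each restaurant goes to its cheapest open site; total = fixed + service.
{B, C, D}: Elton→D 3·16=48, York→D 3·17=51, Norris→D 6·13=78, Milton→B 3·23=69, Dover→C 3·11=33, Wirral→B 6·12=72, Joliet→C 4·13=52. Service 403; fixed 128; total 531.
{A, B, C, D}: Elton→D 3·16=48, York→D 3·17=51, Norris→D 6·13=78, Milton→B 3·23=69, Dover→C 3·11=33, Wirral→A 4·12=48, Joliet→C 4·13=52. Service 379; fixed 181; total 560.
{A, B, D}: service 460 + fixed 137 = 597
{B}: Elton→B 9·16=144, York→B 9·17=153, Norris→B 15·13=195, Milton→B 3·23=69, Dover→B 11·11=121, Wirral→B 6·12=72, Joliet→B 14·13=182. Service 936; fixed 27; total 963.
No other subset beats 531.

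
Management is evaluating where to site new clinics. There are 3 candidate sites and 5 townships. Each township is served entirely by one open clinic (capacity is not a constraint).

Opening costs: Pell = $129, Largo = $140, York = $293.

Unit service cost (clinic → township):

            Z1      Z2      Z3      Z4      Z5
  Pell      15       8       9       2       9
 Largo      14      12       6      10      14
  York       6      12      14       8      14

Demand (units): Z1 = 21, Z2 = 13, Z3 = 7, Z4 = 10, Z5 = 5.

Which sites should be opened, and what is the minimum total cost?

For any fixed open set, each township goes to its cheapest open site; total = fixed + service.
{Pell}: Z1→Pell 15·21=315, Z2→Pell 8·13=104, Z3→Pell 9·7=63, Z4→Pell 2·10=20, Z5→Pell 9·5=45. Service 547; fixed 129; total 676.
{Pell, Largo}: service 505 + fixed 269 = 774
{Pell, York}: service 358 + fixed 422 = 780
{Pell, Largo, York}: Z1→York 6·21=126, Z2→Pell 8·13=104, Z3→Largo 6·7=42, Z4→Pell 2·10=20, Z5→Pell 9·5=45. Service 337; fixed 562; total 899.
No other subset beats 676.

Open Pell only; minimum total cost 676.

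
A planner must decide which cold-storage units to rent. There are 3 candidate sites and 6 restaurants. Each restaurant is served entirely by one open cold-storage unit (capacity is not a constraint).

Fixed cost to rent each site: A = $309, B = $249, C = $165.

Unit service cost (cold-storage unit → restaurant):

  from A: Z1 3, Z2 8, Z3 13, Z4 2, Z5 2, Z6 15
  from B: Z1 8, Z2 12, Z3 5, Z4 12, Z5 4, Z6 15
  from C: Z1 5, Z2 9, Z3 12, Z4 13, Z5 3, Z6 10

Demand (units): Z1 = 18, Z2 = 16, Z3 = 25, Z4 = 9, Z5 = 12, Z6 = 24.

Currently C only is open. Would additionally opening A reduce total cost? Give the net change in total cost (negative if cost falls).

No — net change +146 (cost rises by 146).

Current service cost with {C}: 927.
Adding A: each restaurant re-picks its cheapest; new service cost 764, saving 163.
Extra fixed cost: 309. Net change = 309 − 163 = 146.
(Totals: 1092 → 1238.)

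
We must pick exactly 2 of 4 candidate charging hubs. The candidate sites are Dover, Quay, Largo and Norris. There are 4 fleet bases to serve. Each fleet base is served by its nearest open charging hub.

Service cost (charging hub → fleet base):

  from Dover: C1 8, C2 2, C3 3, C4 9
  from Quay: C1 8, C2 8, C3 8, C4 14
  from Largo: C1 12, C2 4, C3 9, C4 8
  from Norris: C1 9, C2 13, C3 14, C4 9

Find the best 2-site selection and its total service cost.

With exactly 2 open, each fleet base uses its cheapest among the chosen.
{Dover, Largo}: C1→Dover 8, C2→Dover 2, C3→Dover 3, C4→Largo 8. Service cost 21.
{Dover, Quay}: service cost 22
{Dover, Norris}: service cost 22
Among all 6 size-2 choices, {Dover, Largo} is lowest.

Choose Dover and Largo; total service cost 21.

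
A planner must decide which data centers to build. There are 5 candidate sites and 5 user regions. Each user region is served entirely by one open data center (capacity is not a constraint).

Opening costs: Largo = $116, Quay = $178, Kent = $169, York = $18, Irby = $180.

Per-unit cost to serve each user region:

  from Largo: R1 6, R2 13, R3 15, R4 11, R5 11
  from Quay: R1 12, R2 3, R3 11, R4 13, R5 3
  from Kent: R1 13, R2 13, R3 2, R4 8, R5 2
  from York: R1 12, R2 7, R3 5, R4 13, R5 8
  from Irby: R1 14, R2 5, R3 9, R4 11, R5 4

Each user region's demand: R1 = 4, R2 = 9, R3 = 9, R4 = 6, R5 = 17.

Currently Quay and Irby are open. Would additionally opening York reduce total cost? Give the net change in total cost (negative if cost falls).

Yes — net change −18 (cost falls by 18).

Current service cost with {Quay, Irby}: 273.
Adding York: each user region re-picks its cheapest; new service cost 237, saving 36.
Extra fixed cost: 18. Net change = 18 − 36 = -18.
(Totals: 631 → 613.)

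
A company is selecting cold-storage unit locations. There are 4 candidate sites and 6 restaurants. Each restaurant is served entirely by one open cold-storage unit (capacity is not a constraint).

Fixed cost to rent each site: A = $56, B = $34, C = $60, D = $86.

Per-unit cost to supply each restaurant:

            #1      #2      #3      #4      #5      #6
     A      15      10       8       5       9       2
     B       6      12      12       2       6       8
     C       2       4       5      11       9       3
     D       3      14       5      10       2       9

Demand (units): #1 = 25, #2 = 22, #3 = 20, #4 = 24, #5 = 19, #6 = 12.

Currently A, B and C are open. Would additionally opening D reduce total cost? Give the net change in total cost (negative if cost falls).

Current service cost with {A, B, C}: 424.
Adding D: each restaurant re-picks its cheapest; new service cost 348, saving 76.
Extra fixed cost: 86. Net change = 86 − 76 = 10.
(Totals: 574 → 584.)

No — net change +10 (cost rises by 10).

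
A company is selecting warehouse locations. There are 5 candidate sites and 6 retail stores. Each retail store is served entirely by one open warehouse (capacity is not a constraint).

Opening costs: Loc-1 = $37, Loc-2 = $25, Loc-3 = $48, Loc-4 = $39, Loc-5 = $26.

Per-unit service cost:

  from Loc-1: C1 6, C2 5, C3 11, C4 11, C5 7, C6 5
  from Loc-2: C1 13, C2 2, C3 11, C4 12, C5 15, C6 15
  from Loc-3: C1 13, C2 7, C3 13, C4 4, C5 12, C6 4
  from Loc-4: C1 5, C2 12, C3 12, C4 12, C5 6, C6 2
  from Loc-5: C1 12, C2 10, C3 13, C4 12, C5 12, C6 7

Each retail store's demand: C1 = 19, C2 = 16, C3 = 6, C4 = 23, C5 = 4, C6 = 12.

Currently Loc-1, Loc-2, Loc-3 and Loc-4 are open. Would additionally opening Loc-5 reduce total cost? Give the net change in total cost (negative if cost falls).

No — net change +26 (cost rises by 26).

Current service cost with {Loc-1, Loc-2, Loc-3, Loc-4}: 333.
Adding Loc-5: each retail store re-picks its cheapest; new service cost 333, saving 0.
Extra fixed cost: 26. Net change = 26 − 0 = 26.
(Totals: 482 → 508.)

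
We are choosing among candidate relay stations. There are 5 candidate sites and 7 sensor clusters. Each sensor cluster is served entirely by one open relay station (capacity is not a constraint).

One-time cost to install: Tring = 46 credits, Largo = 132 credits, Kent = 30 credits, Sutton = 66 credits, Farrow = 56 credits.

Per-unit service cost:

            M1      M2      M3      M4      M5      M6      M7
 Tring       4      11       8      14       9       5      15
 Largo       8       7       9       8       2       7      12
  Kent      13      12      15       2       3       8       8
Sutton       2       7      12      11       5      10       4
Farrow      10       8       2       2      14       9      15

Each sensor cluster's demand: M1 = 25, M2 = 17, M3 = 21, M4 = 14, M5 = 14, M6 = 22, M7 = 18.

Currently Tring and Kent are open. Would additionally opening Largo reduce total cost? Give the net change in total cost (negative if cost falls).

No — net change +50 (cost rises by 50).

Current service cost with {Tring, Kent}: 779.
Adding Largo: each sensor cluster re-picks its cheapest; new service cost 697, saving 82.
Extra fixed cost: 132. Net change = 132 − 82 = 50.
(Totals: 855 → 905.)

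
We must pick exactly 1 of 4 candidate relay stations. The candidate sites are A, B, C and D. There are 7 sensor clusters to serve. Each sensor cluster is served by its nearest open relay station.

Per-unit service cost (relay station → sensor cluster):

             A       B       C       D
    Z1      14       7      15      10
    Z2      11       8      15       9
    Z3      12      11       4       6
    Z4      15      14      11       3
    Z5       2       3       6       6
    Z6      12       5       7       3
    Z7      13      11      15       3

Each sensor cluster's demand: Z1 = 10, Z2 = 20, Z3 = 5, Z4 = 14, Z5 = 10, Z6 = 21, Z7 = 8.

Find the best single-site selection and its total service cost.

With exactly 1 open, each sensor cluster uses its cheapest among the chosen.
{D}: Z1→D 10·10=100, Z2→D 9·20=180, Z3→D 6·5=30, Z4→D 3·14=42, Z5→D 6·10=60, Z6→D 3·21=63, Z7→D 3·8=24. Service cost 499.
{B}: service cost 704
{C}: service cost 951
Among all 4 size-1 choices, {D} is lowest.

Choose D only; total service cost 499.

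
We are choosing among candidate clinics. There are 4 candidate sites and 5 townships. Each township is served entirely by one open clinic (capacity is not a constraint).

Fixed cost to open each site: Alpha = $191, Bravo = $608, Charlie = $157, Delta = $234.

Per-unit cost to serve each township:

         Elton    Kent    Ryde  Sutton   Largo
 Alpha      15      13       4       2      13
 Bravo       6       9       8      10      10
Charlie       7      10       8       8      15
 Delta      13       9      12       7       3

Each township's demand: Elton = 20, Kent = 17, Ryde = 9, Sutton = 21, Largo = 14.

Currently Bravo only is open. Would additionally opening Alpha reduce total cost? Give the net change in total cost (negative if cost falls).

Current service cost with {Bravo}: 695.
Adding Alpha: each township re-picks its cheapest; new service cost 491, saving 204.
Extra fixed cost: 191. Net change = 191 − 204 = -13.
(Totals: 1303 → 1290.)

Yes — net change −13 (cost falls by 13).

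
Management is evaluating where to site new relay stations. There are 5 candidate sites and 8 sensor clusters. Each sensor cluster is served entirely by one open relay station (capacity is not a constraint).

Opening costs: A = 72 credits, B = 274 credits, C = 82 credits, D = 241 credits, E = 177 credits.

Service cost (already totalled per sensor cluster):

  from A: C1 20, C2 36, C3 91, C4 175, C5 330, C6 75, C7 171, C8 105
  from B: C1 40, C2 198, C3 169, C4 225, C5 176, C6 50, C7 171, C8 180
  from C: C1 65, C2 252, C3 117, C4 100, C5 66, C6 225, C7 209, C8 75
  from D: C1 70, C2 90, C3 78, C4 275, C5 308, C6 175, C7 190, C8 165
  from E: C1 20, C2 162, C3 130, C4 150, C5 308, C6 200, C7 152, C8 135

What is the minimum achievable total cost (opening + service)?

For any fixed open set, each sensor cluster goes to its cheapest open site; total = fixed + service.
{A, C}: C1→A 20, C2→A 36, C3→A 91, C4→C 100, C5→C 66, C6→A 75, C7→A 171, C8→C 75. Service 634; fixed 154; total 788.
{A, C, E}: service 615 + fixed 331 = 946
{A, C, D}: service 621 + fixed 395 = 1016
{A, B, C, D, E}: C1→A 20, C2→A 36, C3→D 78, C4→C 100, C5→C 66, C6→B 50, C7→E 152, C8→C 75. Service 577; fixed 846; total 1423.
No other subset beats 788.

Minimum total cost: 788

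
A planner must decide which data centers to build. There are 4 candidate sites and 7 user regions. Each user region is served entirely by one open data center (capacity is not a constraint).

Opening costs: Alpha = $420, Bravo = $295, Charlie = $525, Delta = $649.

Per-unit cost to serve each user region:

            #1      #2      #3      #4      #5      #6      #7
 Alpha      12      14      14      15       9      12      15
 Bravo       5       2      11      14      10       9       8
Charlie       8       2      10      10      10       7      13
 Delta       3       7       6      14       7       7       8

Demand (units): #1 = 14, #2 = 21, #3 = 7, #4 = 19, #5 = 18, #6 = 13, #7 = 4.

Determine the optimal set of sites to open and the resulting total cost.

Open Bravo only; minimum total cost 1079.

For any fixed open set, each user region goes to its cheapest open site; total = fixed + service.
{Bravo}: #1→Bravo 5·14=70, #2→Bravo 2·21=42, #3→Bravo 11·7=77, #4→Bravo 14·19=266, #5→Bravo 10·18=180, #6→Bravo 9·13=117, #7→Bravo 8·4=32. Service 784; fixed 295; total 1079.
{Charlie}: #1→Charlie 8·14=112, #2→Charlie 2·21=42, #3→Charlie 10·7=70, #4→Charlie 10·19=190, #5→Charlie 10·18=180, #6→Charlie 7·13=91, #7→Charlie 13·4=52. Service 737; fixed 525; total 1262.
{Delta}: #1→Delta 3·14=42, #2→Delta 7·21=147, #3→Delta 6·7=42, #4→Delta 14·19=266, #5→Delta 7·18=126, #6→Delta 7·13=91, #7→Delta 8·4=32. Service 746; fixed 649; total 1395.
{Alpha, Bravo, Charlie, Delta}: service 565 + fixed 1889 = 2454
No other subset beats 1079.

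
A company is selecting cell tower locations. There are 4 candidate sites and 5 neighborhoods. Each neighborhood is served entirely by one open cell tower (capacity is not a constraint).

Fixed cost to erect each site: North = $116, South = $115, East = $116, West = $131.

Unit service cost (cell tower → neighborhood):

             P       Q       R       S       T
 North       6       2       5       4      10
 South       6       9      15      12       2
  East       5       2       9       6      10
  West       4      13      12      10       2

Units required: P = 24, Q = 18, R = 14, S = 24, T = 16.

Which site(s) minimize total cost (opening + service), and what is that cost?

Open North and West; minimum total cost 577.

For any fixed open set, each neighborhood goes to its cheapest open site; total = fixed + service.
{North, West}: P→West 4·24=96, Q→North 2·18=36, R→North 5·14=70, S→North 4·24=96, T→West 2·16=32. Service 330; fixed 247; total 577.
{North, South}: service 378 + fixed 231 = 609
{North}: service 506 + fixed 116 = 622
{North, South, East, West}: service 330 + fixed 478 = 808
No other subset beats 577.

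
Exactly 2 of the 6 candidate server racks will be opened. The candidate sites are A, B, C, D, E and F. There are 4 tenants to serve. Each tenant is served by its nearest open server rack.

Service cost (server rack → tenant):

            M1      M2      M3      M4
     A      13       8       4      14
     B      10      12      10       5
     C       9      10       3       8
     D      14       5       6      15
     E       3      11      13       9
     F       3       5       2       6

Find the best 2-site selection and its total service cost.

Choose B and F; total service cost 15.

With exactly 2 open, each tenant uses its cheapest among the chosen.
{B, F}: M1→F 3, M2→F 5, M3→F 2, M4→B 5. Service cost 15.
{A, F}: service cost 16
{C, F}: service cost 16
Among all 15 size-2 choices, {B, F} is lowest.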